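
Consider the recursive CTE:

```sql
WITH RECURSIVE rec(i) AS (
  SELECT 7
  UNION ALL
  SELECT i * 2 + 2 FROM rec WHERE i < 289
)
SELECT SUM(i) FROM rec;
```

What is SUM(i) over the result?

Base: i=7.
Iteration 1: 7 < 289 holds -> i = 7 * 2 + 2 = 16.
Iteration 2: 16 < 289 holds -> i = 16 * 2 + 2 = 34.
Iteration 3: 34 < 289 holds -> i = 34 * 2 + 2 = 70.
Iteration 4: 70 < 289 holds -> i = 70 * 2 + 2 = 142.
Iteration 5: 142 < 289 holds -> i = 142 * 2 + 2 = 286.
Iteration 6: 286 < 289 holds -> i = 286 * 2 + 2 = 574.
Iteration 7: 574 < 289 fails; recursion stops.
SUM(i) = 7 + 16 + 34 + 70 + 142 + 286 + 574 = 1129.

1129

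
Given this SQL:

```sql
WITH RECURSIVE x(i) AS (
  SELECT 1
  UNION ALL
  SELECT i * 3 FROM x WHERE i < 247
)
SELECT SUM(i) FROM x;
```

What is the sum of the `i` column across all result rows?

Base: i=1.
Iteration 1: 1 < 247 holds -> i = 1 * 3 = 3.
Iteration 2: 3 < 247 holds -> i = 3 * 3 = 9.
Iteration 3: 9 < 247 holds -> i = 9 * 3 = 27.
Iteration 4: 27 < 247 holds -> i = 27 * 3 = 81.
Iteration 5: 81 < 247 holds -> i = 81 * 3 = 243.
Iteration 6: 243 < 247 holds -> i = 243 * 3 = 729.
Iteration 7: 729 < 247 fails; recursion stops.
SUM(i) = 1 + 3 + 9 + 27 + 81 + 243 + 729 = 1093.

1093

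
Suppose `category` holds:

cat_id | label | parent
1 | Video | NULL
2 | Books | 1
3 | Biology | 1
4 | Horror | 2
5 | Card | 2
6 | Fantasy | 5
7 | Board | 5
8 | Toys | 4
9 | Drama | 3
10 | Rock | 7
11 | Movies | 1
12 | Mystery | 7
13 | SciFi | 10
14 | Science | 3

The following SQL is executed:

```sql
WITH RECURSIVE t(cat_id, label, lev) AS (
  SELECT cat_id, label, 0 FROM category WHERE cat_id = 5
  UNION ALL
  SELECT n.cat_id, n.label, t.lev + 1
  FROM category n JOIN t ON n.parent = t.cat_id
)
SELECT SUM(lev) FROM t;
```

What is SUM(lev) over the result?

9

Base: cat_id=5 (Card) at lev 0.
Iteration 1: rows with parent in {5} -> Fantasy (id 6, lev 1), Board (id 7, lev 1).
Iteration 2: rows with parent in {6,7} -> Rock (id 10, lev 2), Mystery (id 12, lev 2).
Iteration 3: rows with parent in {10,12} -> SciFi (id 13, lev 3).
Iteration 4: no rows with parent in {13}; recursion stops.
SUM(lev) = 0 + 1 + 1 + 2 + 2 + 3 = 9.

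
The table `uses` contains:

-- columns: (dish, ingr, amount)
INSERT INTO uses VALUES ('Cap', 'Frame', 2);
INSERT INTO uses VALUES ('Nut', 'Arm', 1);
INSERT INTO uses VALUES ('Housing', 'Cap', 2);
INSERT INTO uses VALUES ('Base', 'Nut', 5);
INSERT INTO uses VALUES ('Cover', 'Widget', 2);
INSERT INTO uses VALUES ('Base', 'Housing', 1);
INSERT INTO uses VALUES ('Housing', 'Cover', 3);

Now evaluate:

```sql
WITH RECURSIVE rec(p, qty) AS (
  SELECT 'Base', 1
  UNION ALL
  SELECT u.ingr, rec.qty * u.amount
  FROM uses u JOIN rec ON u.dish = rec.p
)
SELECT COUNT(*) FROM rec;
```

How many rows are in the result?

8

Base: (Base, qty=1).
Iteration 1: components of {Base} -> Housing = 1*1 = 1, Nut = 1*5 = 5.
Iteration 2: components of {Housing,Nut} -> Arm = 5*1 = 5, Cap = 1*2 = 2, Cover = 1*3 = 3.
Iteration 3: components of {Arm,Cap,Cover} -> Frame = 2*2 = 4, Widget = 3*2 = 6.
Iteration 4: no further components; recursion stops.
Total rows emitted: 8.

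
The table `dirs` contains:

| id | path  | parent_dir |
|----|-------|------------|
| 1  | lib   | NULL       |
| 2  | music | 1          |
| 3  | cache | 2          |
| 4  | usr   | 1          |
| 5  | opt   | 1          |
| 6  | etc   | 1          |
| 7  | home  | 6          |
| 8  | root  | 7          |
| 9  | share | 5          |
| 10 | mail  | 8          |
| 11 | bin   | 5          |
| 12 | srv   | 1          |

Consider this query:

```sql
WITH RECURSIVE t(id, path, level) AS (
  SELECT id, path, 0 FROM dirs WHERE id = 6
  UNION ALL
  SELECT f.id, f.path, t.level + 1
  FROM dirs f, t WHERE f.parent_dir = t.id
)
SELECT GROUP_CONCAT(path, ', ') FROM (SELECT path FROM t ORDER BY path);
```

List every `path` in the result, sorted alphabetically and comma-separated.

Base: id=6 (etc) at level 0.
Iteration 1: rows with parent_dir in {6} -> home (id 7, level 1).
Iteration 2: rows with parent_dir in {7} -> root (id 8, level 2).
Iteration 3: rows with parent_dir in {8} -> mail (id 10, level 3).
Iteration 4: no rows with parent_dir in {10}; recursion stops.

etc, home, mail, root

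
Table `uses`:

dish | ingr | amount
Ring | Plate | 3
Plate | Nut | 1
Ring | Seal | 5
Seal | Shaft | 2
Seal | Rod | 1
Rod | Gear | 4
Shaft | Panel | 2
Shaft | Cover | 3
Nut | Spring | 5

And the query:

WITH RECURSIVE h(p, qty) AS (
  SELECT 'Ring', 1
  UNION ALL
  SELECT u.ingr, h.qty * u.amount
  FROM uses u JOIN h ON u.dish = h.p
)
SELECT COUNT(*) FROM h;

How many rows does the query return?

Base: (Ring, qty=1).
Iteration 1: components of {Ring} -> Plate = 1*3 = 3, Seal = 1*5 = 5.
Iteration 2: components of {Plate,Seal} -> Nut = 3*1 = 3, Rod = 5*1 = 5, Shaft = 5*2 = 10.
Iteration 3: components of {Nut,Rod,Shaft} -> Cover = 10*3 = 30, Gear = 5*4 = 20, Panel = 10*2 = 20, Spring = 3*5 = 15.
Iteration 4: no further components; recursion stops.
Total rows emitted: 10.

10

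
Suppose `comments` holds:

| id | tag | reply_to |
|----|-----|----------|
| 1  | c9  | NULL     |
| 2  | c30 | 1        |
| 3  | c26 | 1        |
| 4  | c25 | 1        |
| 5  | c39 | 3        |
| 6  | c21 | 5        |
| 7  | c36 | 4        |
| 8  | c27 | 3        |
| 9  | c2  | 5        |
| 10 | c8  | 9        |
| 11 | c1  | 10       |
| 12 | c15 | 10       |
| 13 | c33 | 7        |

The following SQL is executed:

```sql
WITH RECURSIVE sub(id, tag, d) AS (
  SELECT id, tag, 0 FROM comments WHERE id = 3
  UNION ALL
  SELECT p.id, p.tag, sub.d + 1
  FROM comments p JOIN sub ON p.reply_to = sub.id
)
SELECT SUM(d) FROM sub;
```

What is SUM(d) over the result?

17

Base: id=3 (c26) at d 0.
Iteration 1: rows with reply_to in {3} -> c39 (id 5, d 1), c27 (id 8, d 1).
Iteration 2: rows with reply_to in {5,8} -> c21 (id 6, d 2), c2 (id 9, d 2).
Iteration 3: rows with reply_to in {6,9} -> c8 (id 10, d 3).
Iteration 4: rows with reply_to in {10} -> c1 (id 11, d 4), c15 (id 12, d 4).
Iteration 5: no rows with reply_to in {11,12}; recursion stops.
SUM(d) = 0 + 1 + 1 + 2 + 2 + 3 + 4 + 4 = 17.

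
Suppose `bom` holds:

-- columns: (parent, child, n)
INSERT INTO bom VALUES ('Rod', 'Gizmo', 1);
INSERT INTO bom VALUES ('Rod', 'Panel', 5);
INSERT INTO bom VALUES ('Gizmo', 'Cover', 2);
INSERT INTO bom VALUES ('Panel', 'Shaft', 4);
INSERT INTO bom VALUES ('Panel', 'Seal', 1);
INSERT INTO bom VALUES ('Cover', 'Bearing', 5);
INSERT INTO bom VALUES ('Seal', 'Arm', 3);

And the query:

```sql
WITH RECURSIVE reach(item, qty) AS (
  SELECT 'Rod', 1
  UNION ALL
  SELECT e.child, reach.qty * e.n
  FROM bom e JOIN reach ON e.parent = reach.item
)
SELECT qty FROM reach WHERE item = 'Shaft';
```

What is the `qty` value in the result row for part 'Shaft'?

20

Base: (Rod, qty=1).
Iteration 1: components of {Rod} -> Gizmo = 1*1 = 1, Panel = 1*5 = 5.
Iteration 2: components of {Gizmo,Panel} -> Cover = 1*2 = 2, Seal = 5*1 = 5, Shaft = 5*4 = 20.
Iteration 3: components of {Cover,Seal,Shaft} -> Arm = 5*3 = 15, Bearing = 2*5 = 10.
Iteration 4: no further components; recursion stops.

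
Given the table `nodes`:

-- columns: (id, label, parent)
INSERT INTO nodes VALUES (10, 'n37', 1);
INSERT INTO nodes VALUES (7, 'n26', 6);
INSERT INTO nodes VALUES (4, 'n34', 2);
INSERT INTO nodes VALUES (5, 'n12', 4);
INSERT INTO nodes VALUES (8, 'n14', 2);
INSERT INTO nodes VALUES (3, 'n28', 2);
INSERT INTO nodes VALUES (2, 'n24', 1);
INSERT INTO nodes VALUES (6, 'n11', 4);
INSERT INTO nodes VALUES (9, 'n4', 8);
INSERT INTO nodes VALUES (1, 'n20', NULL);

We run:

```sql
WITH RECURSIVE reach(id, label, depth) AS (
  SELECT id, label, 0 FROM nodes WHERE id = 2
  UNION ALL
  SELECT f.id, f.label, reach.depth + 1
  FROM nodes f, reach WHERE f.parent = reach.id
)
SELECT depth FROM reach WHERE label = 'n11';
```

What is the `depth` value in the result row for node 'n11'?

Base: id=2 (n24) at depth 0.
Iteration 1: rows with parent in {2} -> n28 (id 3, depth 1), n34 (id 4, depth 1), n14 (id 8, depth 1).
Iteration 2: rows with parent in {3,4,8} -> n12 (id 5, depth 2), n11 (id 6, depth 2), n4 (id 9, depth 2).
Iteration 3: rows with parent in {5,6,9} -> n26 (id 7, depth 3).
Iteration 4: no rows with parent in {7}; recursion stops.

2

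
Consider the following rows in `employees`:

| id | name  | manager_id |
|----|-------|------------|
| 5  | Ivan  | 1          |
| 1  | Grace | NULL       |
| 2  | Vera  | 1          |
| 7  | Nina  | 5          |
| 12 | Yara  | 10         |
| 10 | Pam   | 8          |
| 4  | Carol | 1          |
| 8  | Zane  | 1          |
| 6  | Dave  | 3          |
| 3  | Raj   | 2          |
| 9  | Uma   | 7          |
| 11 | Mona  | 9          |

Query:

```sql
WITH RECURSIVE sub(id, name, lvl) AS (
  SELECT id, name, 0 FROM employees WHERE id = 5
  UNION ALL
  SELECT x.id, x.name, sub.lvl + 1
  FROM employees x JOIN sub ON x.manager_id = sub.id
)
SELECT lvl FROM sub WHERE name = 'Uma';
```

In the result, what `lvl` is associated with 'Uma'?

Base: id=5 (Ivan) at lvl 0.
Iteration 1: rows with manager_id in {5} -> Nina (id 7, lvl 1).
Iteration 2: rows with manager_id in {7} -> Uma (id 9, lvl 2).
Iteration 3: rows with manager_id in {9} -> Mona (id 11, lvl 3).
Iteration 4: no rows with manager_id in {11}; recursion stops.

2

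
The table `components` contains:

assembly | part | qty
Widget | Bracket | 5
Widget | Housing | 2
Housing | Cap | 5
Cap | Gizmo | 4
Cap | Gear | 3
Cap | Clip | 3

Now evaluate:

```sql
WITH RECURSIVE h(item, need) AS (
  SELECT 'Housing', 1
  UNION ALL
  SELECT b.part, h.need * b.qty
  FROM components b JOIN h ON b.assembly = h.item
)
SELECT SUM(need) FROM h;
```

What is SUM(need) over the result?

56

Base: (Housing, need=1).
Iteration 1: components of {Housing} -> Cap = 1*5 = 5.
Iteration 2: components of {Cap} -> Clip = 5*3 = 15, Gear = 5*3 = 15, Gizmo = 5*4 = 20.
Iteration 3: no further components; recursion stops.
SUM(need) = 1 + 5 + 20 + 15 + 15 = 56.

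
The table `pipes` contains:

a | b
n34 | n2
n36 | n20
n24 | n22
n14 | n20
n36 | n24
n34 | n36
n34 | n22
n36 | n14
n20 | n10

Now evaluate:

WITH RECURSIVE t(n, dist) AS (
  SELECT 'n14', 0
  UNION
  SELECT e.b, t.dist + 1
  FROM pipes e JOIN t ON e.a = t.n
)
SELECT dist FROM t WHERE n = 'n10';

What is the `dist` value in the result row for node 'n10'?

2

Base: (n14, dist=0).
Iteration 1: edges from {n14} -> (n20, dist=1).
Iteration 2: edges from {n20} -> (n10, dist=2).
Iteration 3: no outgoing edges from {n10}; recursion stops.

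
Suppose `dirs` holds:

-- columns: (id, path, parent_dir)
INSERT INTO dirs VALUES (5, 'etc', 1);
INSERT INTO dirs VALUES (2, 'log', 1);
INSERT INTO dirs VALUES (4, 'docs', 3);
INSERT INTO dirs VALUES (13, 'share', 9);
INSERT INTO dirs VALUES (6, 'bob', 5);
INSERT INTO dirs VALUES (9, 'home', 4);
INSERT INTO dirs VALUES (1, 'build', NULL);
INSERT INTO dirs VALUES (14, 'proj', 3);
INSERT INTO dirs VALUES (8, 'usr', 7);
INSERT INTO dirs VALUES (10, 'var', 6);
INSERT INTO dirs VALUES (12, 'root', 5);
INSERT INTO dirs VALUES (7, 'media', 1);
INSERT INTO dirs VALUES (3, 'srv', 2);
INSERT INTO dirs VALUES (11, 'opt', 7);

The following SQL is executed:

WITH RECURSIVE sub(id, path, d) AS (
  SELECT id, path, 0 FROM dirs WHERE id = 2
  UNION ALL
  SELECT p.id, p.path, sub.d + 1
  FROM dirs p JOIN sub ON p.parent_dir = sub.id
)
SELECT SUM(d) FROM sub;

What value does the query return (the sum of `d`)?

Base: id=2 (log) at d 0.
Iteration 1: rows with parent_dir in {2} -> srv (id 3, d 1).
Iteration 2: rows with parent_dir in {3} -> docs (id 4, d 2), proj (id 14, d 2).
Iteration 3: rows with parent_dir in {4,14} -> home (id 9, d 3).
Iteration 4: rows with parent_dir in {9} -> share (id 13, d 4).
Iteration 5: no rows with parent_dir in {13}; recursion stops.
SUM(d) = 0 + 1 + 2 + 2 + 3 + 4 = 12.

12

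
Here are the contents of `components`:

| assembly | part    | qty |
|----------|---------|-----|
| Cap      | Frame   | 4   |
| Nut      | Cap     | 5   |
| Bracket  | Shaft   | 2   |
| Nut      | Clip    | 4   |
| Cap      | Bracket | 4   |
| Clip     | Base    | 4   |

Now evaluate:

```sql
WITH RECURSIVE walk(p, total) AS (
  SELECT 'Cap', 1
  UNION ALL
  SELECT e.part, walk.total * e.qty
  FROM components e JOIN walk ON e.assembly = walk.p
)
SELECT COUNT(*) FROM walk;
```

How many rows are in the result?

4

Base: (Cap, total=1).
Iteration 1: components of {Cap} -> Bracket = 1*4 = 4, Frame = 1*4 = 4.
Iteration 2: components of {Bracket,Frame} -> Shaft = 4*2 = 8.
Iteration 3: no further components; recursion stops.
Total rows emitted: 4.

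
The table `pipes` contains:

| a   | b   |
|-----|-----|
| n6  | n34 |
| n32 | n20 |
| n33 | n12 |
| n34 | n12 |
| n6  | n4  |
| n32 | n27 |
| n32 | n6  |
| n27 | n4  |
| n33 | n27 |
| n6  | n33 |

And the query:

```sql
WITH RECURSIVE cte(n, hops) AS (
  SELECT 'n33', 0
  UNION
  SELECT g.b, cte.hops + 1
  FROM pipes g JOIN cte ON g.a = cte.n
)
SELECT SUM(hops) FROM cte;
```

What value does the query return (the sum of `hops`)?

4

Base: (n33, hops=0).
Iteration 1: edges from {n33} -> (n12, hops=1), (n27, hops=1).
Iteration 2: edges from {n12,n27} -> (n4, hops=2).
Iteration 3: no outgoing edges from {n4}; recursion stops.
SUM(hops) = 0 + 1 + 1 + 2 = 4.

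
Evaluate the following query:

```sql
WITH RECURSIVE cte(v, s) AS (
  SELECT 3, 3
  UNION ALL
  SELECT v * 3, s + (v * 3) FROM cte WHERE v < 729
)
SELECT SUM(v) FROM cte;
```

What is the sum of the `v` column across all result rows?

Base: v=3, s=3.
Iteration 1: 3 < 729 holds -> v = 3 * 3 = 9, s = 3 + 9 = 12.
Iteration 2: 9 < 729 holds -> v = 9 * 3 = 27, s = 12 + 27 = 39.
Iteration 3: 27 < 729 holds -> v = 27 * 3 = 81, s = 39 + 81 = 120.
Iteration 4: 81 < 729 holds -> v = 81 * 3 = 243, s = 120 + 243 = 363.
Iteration 5: 243 < 729 holds -> v = 243 * 3 = 729, s = 363 + 729 = 1092.
Iteration 6: 729 < 729 fails; recursion stops.
SUM(v) = 3 + 9 + 27 + 81 + 243 + 729 = 1092.

1092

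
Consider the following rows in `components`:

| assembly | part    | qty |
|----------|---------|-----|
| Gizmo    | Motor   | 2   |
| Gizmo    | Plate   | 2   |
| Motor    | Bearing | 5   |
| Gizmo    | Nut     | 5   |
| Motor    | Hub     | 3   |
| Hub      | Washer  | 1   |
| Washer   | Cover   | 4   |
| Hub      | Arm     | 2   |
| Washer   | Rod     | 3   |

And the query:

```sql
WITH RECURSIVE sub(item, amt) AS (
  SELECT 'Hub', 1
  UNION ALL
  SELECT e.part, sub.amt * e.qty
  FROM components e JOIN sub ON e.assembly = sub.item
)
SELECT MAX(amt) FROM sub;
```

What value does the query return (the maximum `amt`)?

4

Base: (Hub, amt=1).
Iteration 1: components of {Hub} -> Arm = 1*2 = 2, Washer = 1*1 = 1.
Iteration 2: components of {Arm,Washer} -> Cover = 1*4 = 4, Rod = 1*3 = 3.
Iteration 3: no further components; recursion stops.
amt values: 1, 1, 2, 4, 3; the maximum is 4.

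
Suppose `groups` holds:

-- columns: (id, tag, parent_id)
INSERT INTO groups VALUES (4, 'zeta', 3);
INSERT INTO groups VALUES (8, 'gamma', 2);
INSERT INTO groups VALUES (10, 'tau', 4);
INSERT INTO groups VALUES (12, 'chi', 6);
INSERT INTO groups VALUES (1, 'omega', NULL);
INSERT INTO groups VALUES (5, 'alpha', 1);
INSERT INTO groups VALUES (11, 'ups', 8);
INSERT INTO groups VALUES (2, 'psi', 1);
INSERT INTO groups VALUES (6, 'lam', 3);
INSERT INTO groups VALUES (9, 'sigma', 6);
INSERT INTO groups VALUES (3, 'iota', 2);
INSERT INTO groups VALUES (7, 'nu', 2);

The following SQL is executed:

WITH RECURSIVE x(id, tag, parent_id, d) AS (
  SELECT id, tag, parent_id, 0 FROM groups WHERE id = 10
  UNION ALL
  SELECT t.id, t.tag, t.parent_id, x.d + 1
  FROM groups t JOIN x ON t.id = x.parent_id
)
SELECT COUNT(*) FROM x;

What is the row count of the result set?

Base: id=10 (tau), parent_id=4, d 0.
Iteration 1: join on id=4 -> zeta (id 4, parent_id=3, d 1).
Iteration 2: join on id=3 -> iota (id 3, parent_id=2, d 2).
Iteration 3: join on id=2 -> psi (id 2, parent_id=1, d 3).
Iteration 4: join on id=1 -> omega (id 1, parent_id=NULL, d 4).
Iteration 5: parent_id is NULL; no match; recursion stops.
Total rows emitted: 5.

5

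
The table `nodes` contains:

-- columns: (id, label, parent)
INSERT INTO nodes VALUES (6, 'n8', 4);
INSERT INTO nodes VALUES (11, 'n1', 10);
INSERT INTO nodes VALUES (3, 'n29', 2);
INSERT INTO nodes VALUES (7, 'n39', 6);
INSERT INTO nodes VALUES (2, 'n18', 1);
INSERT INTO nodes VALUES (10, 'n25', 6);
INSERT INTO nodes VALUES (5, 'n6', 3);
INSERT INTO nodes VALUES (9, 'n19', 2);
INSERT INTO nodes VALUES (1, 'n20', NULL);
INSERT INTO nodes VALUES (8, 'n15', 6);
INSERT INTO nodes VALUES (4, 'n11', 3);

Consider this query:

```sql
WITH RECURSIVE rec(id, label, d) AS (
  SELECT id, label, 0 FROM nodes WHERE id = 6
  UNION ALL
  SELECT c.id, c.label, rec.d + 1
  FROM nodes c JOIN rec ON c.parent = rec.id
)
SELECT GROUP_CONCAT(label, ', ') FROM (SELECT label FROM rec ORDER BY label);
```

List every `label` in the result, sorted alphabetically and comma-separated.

n1, n15, n25, n39, n8

Base: id=6 (n8) at d 0.
Iteration 1: rows with parent in {6} -> n39 (id 7, d 1), n15 (id 8, d 1), n25 (id 10, d 1).
Iteration 2: rows with parent in {7,8,10} -> n1 (id 11, d 2).
Iteration 3: no rows with parent in {11}; recursion stops.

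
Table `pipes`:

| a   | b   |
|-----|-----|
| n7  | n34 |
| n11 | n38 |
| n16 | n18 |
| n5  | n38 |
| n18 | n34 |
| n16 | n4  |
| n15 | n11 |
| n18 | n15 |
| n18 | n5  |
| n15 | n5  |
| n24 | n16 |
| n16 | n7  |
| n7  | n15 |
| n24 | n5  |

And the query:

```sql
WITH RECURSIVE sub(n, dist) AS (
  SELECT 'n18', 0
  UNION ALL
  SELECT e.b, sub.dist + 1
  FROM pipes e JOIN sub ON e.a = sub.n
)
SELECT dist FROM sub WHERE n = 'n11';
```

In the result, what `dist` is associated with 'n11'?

2

Base: (n18, dist=0).
Iteration 1: edges from {n18} -> (n15, dist=1), (n34, dist=1), (n5, dist=1).
Iteration 2: edges from {n15,n34,n5} -> (n11, dist=2), (n38, dist=2), (n5, dist=2).
Iteration 3: edges from {n11,n38,n5} -> (n38, dist=3) x2. [UNION ALL keeps all 2 new rows, including repeats]
Iteration 4: no outgoing edges from {n38}; recursion stops.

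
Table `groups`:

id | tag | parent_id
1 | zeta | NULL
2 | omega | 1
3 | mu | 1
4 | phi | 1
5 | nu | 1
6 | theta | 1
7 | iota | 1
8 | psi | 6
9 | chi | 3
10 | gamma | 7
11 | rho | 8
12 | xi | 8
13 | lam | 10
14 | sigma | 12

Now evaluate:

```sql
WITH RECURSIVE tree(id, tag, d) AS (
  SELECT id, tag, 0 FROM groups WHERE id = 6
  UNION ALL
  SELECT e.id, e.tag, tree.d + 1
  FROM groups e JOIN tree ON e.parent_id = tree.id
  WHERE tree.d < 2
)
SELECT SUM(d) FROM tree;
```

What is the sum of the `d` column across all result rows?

5

Base: id=6 (theta) at d 0.
Iteration 1: rows with parent_id in {6} -> psi (id 8, d 1).
Iteration 2: rows with parent_id in {8} -> rho (id 11, d 2), xi (id 12, d 2).
Iteration 3: d < 2 fails for all current rows; recursion stops.
SUM(d) = 0 + 1 + 2 + 2 = 5.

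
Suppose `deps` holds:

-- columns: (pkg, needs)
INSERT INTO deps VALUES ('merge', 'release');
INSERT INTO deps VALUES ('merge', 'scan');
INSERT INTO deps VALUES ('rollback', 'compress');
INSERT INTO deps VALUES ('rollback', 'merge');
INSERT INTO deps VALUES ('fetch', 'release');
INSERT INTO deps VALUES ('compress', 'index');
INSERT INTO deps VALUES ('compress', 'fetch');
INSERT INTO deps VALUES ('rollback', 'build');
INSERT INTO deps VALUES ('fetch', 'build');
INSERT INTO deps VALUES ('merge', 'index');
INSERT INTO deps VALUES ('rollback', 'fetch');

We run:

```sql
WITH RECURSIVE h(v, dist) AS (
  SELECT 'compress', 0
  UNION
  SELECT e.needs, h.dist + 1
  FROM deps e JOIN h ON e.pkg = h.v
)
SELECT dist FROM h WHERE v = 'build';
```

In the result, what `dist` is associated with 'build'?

Base: (compress, dist=0).
Iteration 1: edges from {compress} -> (fetch, dist=1), (index, dist=1).
Iteration 2: edges from {fetch,index} -> (build, dist=2), (release, dist=2).
Iteration 3: no outgoing edges from {build,release}; recursion stops.

2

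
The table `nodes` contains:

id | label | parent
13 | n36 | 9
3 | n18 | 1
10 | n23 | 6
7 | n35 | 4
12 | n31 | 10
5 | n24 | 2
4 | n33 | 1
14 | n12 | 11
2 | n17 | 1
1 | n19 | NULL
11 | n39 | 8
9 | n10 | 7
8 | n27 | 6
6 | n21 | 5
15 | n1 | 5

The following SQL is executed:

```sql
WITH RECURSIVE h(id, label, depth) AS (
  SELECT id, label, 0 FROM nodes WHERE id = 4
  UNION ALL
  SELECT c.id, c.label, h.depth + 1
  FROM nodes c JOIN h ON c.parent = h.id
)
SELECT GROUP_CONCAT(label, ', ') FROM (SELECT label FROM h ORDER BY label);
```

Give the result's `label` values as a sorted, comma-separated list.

n10, n33, n35, n36

Base: id=4 (n33) at depth 0.
Iteration 1: rows with parent in {4} -> n35 (id 7, depth 1).
Iteration 2: rows with parent in {7} -> n10 (id 9, depth 2).
Iteration 3: rows with parent in {9} -> n36 (id 13, depth 3).
Iteration 4: no rows with parent in {13}; recursion stops.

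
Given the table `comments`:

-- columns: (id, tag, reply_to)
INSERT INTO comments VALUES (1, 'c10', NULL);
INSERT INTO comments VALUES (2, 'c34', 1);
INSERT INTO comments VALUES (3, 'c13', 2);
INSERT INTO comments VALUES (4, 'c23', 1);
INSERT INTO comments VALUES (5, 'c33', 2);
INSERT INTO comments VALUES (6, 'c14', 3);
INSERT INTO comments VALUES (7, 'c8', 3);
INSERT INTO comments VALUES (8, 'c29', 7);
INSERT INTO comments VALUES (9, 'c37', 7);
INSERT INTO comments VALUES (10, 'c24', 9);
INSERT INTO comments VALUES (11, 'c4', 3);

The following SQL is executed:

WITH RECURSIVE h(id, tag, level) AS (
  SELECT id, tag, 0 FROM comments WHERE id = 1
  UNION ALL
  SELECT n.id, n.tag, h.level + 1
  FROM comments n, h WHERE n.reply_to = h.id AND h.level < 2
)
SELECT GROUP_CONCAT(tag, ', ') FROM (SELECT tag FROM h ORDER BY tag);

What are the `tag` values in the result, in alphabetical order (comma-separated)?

c10, c13, c23, c33, c34

Base: id=1 (c10) at level 0.
Iteration 1: rows with reply_to in {1} -> c34 (id 2, level 1), c23 (id 4, level 1).
Iteration 2: rows with reply_to in {2,4} -> c13 (id 3, level 2), c33 (id 5, level 2).
Iteration 3: level < 2 fails for all current rows; recursion stops.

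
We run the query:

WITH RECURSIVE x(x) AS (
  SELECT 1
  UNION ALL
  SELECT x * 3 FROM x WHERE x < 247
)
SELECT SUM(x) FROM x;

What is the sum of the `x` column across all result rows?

Base: x=1.
Iteration 1: 1 < 247 holds -> x = 1 * 3 = 3.
Iteration 2: 3 < 247 holds -> x = 3 * 3 = 9.
Iteration 3: 9 < 247 holds -> x = 9 * 3 = 27.
Iteration 4: 27 < 247 holds -> x = 27 * 3 = 81.
Iteration 5: 81 < 247 holds -> x = 81 * 3 = 243.
Iteration 6: 243 < 247 holds -> x = 243 * 3 = 729.
Iteration 7: 729 < 247 fails; recursion stops.
SUM(x) = 1 + 3 + 9 + 27 + 81 + 243 + 729 = 1093.

1093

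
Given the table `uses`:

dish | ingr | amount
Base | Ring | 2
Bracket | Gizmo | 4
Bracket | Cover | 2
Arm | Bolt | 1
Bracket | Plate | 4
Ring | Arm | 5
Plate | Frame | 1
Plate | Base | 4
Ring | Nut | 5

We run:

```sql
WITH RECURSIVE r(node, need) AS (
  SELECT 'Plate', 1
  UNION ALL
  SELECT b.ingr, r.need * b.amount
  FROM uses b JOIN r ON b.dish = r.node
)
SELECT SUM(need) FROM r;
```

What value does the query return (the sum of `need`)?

134

Base: (Plate, need=1).
Iteration 1: components of {Plate} -> Base = 1*4 = 4, Frame = 1*1 = 1.
Iteration 2: components of {Base,Frame} -> Ring = 4*2 = 8.
Iteration 3: components of {Ring} -> Arm = 8*5 = 40, Nut = 8*5 = 40.
Iteration 4: components of {Arm,Nut} -> Bolt = 40*1 = 40.
Iteration 5: no further components; recursion stops.
SUM(need) = 1 + 4 + 1 + 8 + 40 + 40 + 40 = 134.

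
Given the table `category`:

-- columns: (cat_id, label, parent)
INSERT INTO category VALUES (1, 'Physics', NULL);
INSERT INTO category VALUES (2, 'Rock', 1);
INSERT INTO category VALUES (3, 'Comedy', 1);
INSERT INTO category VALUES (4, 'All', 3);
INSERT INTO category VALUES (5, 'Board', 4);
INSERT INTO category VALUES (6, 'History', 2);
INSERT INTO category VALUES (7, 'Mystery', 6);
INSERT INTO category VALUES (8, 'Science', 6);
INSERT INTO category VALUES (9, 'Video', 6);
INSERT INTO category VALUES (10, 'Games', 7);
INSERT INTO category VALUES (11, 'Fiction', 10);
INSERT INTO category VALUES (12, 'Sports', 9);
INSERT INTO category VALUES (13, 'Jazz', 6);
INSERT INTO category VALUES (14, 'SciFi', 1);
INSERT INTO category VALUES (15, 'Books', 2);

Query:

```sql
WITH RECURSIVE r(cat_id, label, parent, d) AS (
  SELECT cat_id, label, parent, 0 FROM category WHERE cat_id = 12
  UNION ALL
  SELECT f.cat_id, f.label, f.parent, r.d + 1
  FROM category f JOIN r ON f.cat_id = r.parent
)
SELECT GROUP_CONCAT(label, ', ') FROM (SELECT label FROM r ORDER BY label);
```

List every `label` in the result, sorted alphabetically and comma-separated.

Base: cat_id=12 (Sports), parent=9, d 0.
Iteration 1: join on cat_id=9 -> Video (id 9, parent=6, d 1).
Iteration 2: join on cat_id=6 -> History (id 6, parent=2, d 2).
Iteration 3: join on cat_id=2 -> Rock (id 2, parent=1, d 3).
Iteration 4: join on cat_id=1 -> Physics (id 1, parent=NULL, d 4).
Iteration 5: parent is NULL; no match; recursion stops.

History, Physics, Rock, Sports, Video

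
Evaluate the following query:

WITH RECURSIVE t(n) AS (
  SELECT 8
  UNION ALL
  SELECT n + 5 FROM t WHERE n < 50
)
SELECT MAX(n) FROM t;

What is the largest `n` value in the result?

Base: n=8.
Iteration 1: 8 < 50 holds -> n = 8 + 5 = 13.
Iteration 2: 13 < 50 holds -> n = 13 + 5 = 18.
Iteration 3: 18 < 50 holds -> n = 18 + 5 = 23.
Iteration 4: 23 < 50 holds -> n = 23 + 5 = 28.
Iteration 5: 28 < 50 holds -> n = 28 + 5 = 33.
Iteration 6: 33 < 50 holds -> n = 33 + 5 = 38.
Iteration 7: 38 < 50 holds -> n = 38 + 5 = 43.
Iteration 8: 43 < 50 holds -> n = 43 + 5 = 48.
Iteration 9: 48 < 50 holds -> n = 48 + 5 = 53.
Iteration 10: 53 < 50 fails; recursion stops.
n values: 8, 13, 18, 23, 28, 33, 38, 43, 48, 53; the maximum is 53.

53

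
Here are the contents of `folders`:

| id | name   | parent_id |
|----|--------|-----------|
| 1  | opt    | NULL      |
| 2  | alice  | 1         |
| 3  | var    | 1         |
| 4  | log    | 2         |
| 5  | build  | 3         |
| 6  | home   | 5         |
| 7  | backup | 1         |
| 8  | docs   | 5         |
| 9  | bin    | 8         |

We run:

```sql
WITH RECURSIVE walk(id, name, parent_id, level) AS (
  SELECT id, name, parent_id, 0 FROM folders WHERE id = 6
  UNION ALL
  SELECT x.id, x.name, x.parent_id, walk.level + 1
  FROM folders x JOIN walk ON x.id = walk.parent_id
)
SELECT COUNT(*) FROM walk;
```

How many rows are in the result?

Base: id=6 (home), parent_id=5, level 0.
Iteration 1: join on id=5 -> build (id 5, parent_id=3, level 1).
Iteration 2: join on id=3 -> var (id 3, parent_id=1, level 2).
Iteration 3: join on id=1 -> opt (id 1, parent_id=NULL, level 3).
Iteration 4: parent_id is NULL; no match; recursion stops.
Total rows emitted: 4.

4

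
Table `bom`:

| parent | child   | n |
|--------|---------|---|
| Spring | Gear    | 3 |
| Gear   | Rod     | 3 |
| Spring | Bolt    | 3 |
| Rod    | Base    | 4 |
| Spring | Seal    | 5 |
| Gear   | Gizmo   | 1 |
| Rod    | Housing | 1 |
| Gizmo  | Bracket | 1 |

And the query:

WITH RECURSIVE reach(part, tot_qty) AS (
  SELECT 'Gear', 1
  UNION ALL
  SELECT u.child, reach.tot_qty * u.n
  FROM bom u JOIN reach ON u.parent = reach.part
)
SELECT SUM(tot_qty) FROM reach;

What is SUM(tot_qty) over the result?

21

Base: (Gear, tot_qty=1).
Iteration 1: components of {Gear} -> Gizmo = 1*1 = 1, Rod = 1*3 = 3.
Iteration 2: components of {Gizmo,Rod} -> Base = 3*4 = 12, Bracket = 1*1 = 1, Housing = 3*1 = 3.
Iteration 3: no further components; recursion stops.
SUM(tot_qty) = 1 + 3 + 1 + 12 + 3 + 1 = 21.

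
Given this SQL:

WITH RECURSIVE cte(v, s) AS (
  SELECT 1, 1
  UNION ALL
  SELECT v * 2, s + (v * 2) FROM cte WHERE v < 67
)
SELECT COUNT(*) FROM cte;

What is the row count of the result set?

Base: v=1, s=1.
Iteration 1: 1 < 67 holds -> v = 1 * 2 = 2, s = 1 + 2 = 3.
Iteration 2: 2 < 67 holds -> v = 2 * 2 = 4, s = 3 + 4 = 7.
Iteration 3: 4 < 67 holds -> v = 4 * 2 = 8, s = 7 + 8 = 15.
Iteration 4: 8 < 67 holds -> v = 8 * 2 = 16, s = 15 + 16 = 31.
Iteration 5: 16 < 67 holds -> v = 16 * 2 = 32, s = 31 + 32 = 63.
Iteration 6: 32 < 67 holds -> v = 32 * 2 = 64, s = 63 + 64 = 127.
Iteration 7: 64 < 67 holds -> v = 64 * 2 = 128, s = 127 + 128 = 255.
Iteration 8: 128 < 67 fails; recursion stops.
Total rows emitted: 8.

8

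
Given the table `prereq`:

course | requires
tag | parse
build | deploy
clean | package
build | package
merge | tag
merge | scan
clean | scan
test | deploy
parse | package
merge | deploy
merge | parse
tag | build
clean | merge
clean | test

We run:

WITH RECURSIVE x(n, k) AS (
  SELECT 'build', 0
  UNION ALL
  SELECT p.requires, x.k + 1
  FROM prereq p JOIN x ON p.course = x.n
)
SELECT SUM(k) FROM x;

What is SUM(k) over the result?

2

Base: (build, k=0).
Iteration 1: edges from {build} -> (deploy, k=1), (package, k=1).
Iteration 2: no outgoing edges from {deploy,package}; recursion stops.
SUM(k) = 0 + 1 + 1 = 2.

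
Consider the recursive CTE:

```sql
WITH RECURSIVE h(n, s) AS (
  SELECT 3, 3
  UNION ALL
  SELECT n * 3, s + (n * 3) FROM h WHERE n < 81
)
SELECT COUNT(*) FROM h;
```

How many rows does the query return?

Base: n=3, s=3.
Iteration 1: 3 < 81 holds -> n = 3 * 3 = 9, s = 3 + 9 = 12.
Iteration 2: 9 < 81 holds -> n = 9 * 3 = 27, s = 12 + 27 = 39.
Iteration 3: 27 < 81 holds -> n = 27 * 3 = 81, s = 39 + 81 = 120.
Iteration 4: 81 < 81 fails; recursion stops.
Total rows emitted: 4.

4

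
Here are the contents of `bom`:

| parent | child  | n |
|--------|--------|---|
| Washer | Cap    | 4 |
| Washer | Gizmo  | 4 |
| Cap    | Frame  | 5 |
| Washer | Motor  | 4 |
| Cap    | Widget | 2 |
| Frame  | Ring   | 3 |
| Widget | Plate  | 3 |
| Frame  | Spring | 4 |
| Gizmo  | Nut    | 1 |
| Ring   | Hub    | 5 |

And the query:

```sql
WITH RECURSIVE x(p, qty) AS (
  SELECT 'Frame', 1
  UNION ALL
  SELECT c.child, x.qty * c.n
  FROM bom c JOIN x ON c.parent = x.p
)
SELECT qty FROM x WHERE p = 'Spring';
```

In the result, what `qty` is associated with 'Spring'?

Base: (Frame, qty=1).
Iteration 1: components of {Frame} -> Ring = 1*3 = 3, Spring = 1*4 = 4.
Iteration 2: components of {Ring,Spring} -> Hub = 3*5 = 15.
Iteration 3: no further components; recursion stops.

4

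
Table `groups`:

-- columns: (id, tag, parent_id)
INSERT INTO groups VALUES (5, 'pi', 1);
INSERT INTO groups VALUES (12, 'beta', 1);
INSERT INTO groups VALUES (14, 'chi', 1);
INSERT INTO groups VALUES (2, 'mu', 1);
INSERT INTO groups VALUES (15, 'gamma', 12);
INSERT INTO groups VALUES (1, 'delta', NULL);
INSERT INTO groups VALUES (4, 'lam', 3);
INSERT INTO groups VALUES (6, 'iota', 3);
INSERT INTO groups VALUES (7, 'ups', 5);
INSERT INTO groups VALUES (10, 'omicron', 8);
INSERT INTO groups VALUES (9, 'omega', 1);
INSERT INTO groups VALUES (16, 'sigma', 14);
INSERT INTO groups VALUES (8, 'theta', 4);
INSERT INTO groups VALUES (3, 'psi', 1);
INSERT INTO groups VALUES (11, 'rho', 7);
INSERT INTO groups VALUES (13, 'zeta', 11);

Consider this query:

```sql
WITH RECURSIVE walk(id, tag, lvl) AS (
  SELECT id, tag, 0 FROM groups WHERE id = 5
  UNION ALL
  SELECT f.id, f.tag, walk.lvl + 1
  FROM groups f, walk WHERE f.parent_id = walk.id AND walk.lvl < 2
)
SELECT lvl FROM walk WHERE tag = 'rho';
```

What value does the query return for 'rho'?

2

Base: id=5 (pi) at lvl 0.
Iteration 1: rows with parent_id in {5} -> ups (id 7, lvl 1).
Iteration 2: rows with parent_id in {7} -> rho (id 11, lvl 2).
Iteration 3: lvl < 2 fails for all current rows; recursion stops.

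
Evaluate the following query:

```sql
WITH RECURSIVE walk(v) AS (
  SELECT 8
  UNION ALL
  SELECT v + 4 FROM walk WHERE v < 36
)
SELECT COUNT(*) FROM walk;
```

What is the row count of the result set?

Base: v=8.
Iteration 1: 8 < 36 holds -> v = 8 + 4 = 12.
Iteration 2: 12 < 36 holds -> v = 12 + 4 = 16.
Iteration 3: 16 < 36 holds -> v = 16 + 4 = 20.
Iteration 4: 20 < 36 holds -> v = 20 + 4 = 24.
Iteration 5: 24 < 36 holds -> v = 24 + 4 = 28.
Iteration 6: 28 < 36 holds -> v = 28 + 4 = 32.
Iteration 7: 32 < 36 holds -> v = 32 + 4 = 36.
Iteration 8: 36 < 36 fails; recursion stops.
Total rows emitted: 8.

8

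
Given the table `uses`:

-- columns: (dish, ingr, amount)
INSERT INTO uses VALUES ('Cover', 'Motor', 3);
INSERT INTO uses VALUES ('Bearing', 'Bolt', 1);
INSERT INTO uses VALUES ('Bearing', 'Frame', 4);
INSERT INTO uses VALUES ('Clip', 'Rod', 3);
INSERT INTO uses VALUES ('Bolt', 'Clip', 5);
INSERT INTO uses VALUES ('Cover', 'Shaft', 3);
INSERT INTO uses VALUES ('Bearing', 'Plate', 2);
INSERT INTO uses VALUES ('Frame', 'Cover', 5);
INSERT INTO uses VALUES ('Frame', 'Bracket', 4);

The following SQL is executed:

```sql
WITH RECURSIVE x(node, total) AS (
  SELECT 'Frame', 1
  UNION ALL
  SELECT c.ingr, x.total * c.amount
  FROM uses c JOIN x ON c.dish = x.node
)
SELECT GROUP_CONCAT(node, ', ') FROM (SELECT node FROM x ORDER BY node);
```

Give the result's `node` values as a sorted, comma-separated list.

Base: (Frame, total=1).
Iteration 1: components of {Frame} -> Bracket = 1*4 = 4, Cover = 1*5 = 5.
Iteration 2: components of {Bracket,Cover} -> Motor = 5*3 = 15, Shaft = 5*3 = 15.
Iteration 3: no further components; recursion stops.

Bracket, Cover, Frame, Motor, Shaft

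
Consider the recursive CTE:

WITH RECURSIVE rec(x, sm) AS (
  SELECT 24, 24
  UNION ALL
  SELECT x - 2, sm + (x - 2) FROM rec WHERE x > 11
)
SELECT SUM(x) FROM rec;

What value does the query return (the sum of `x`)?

Base: x=24, sm=24.
Iteration 1: 24 > 11 holds -> x = 24 - 2 = 22, sm = 24 + 22 = 46.
Iteration 2: 22 > 11 holds -> x = 22 - 2 = 20, sm = 46 + 20 = 66.
Iteration 3: 20 > 11 holds -> x = 20 - 2 = 18, sm = 66 + 18 = 84.
Iteration 4: 18 > 11 holds -> x = 18 - 2 = 16, sm = 84 + 16 = 100.
Iteration 5: 16 > 11 holds -> x = 16 - 2 = 14, sm = 100 + 14 = 114.
Iteration 6: 14 > 11 holds -> x = 14 - 2 = 12, sm = 114 + 12 = 126.
Iteration 7: 12 > 11 holds -> x = 12 - 2 = 10, sm = 126 + 10 = 136.
Iteration 8: 10 > 11 fails; recursion stops.
SUM(x) = 24 + 22 + 20 + 18 + 16 + 14 + 12 + 10 = 136.

136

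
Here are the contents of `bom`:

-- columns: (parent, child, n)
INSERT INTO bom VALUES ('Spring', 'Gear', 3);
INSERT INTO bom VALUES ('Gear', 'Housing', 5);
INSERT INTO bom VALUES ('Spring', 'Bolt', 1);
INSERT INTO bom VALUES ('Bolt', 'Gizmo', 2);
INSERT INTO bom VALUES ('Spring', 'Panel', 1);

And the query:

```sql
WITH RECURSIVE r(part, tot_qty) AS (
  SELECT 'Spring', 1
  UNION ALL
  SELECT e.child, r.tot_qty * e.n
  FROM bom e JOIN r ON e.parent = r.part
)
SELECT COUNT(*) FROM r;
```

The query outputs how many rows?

6

Base: (Spring, tot_qty=1).
Iteration 1: components of {Spring} -> Bolt = 1*1 = 1, Gear = 1*3 = 3, Panel = 1*1 = 1.
Iteration 2: components of {Bolt,Gear,Panel} -> Gizmo = 1*2 = 2, Housing = 3*5 = 15.
Iteration 3: no further components; recursion stops.
Total rows emitted: 6.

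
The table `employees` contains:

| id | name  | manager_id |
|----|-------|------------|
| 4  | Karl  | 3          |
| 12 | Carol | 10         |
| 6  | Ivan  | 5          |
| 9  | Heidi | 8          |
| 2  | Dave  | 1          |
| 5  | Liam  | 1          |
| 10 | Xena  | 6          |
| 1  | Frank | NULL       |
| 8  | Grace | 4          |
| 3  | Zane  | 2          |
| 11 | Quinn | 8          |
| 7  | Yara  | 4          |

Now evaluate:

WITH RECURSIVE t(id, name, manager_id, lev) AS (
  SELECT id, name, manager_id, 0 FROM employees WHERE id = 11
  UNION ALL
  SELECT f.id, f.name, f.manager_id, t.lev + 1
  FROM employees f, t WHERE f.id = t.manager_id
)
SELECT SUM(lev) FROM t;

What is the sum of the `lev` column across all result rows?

Base: id=11 (Quinn), manager_id=8, lev 0.
Iteration 1: join on id=8 -> Grace (id 8, manager_id=4, lev 1).
Iteration 2: join on id=4 -> Karl (id 4, manager_id=3, lev 2).
Iteration 3: join on id=3 -> Zane (id 3, manager_id=2, lev 3).
Iteration 4: join on id=2 -> Dave (id 2, manager_id=1, lev 4).
Iteration 5: join on id=1 -> Frank (id 1, manager_id=NULL, lev 5).
Iteration 6: manager_id is NULL; no match; recursion stops.
SUM(lev) = 0 + 1 + 2 + 3 + 4 + 5 = 15.

15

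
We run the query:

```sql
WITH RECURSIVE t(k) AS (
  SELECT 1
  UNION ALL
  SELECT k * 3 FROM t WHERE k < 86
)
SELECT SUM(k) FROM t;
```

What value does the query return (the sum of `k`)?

364

Base: k=1.
Iteration 1: 1 < 86 holds -> k = 1 * 3 = 3.
Iteration 2: 3 < 86 holds -> k = 3 * 3 = 9.
Iteration 3: 9 < 86 holds -> k = 9 * 3 = 27.
Iteration 4: 27 < 86 holds -> k = 27 * 3 = 81.
Iteration 5: 81 < 86 holds -> k = 81 * 3 = 243.
Iteration 6: 243 < 86 fails; recursion stops.
SUM(k) = 1 + 3 + 9 + 27 + 81 + 243 = 364.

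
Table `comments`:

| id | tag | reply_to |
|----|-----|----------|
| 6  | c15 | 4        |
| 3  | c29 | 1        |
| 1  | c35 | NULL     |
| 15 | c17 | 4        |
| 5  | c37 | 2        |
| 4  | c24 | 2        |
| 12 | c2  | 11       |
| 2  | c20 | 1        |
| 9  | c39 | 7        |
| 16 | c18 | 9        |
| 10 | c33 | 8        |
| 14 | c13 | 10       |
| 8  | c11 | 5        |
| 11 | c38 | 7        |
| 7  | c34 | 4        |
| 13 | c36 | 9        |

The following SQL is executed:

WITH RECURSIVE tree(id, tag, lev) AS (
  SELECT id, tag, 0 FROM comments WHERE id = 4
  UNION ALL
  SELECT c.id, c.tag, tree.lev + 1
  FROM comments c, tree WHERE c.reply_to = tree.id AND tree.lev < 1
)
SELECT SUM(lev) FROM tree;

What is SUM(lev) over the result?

3

Base: id=4 (c24) at lev 0.
Iteration 1: rows with reply_to in {4} -> c15 (id 6, lev 1), c34 (id 7, lev 1), c17 (id 15, lev 1).
Iteration 2: lev < 1 fails for all current rows; recursion stops.
SUM(lev) = 0 + 1 + 1 + 1 = 3.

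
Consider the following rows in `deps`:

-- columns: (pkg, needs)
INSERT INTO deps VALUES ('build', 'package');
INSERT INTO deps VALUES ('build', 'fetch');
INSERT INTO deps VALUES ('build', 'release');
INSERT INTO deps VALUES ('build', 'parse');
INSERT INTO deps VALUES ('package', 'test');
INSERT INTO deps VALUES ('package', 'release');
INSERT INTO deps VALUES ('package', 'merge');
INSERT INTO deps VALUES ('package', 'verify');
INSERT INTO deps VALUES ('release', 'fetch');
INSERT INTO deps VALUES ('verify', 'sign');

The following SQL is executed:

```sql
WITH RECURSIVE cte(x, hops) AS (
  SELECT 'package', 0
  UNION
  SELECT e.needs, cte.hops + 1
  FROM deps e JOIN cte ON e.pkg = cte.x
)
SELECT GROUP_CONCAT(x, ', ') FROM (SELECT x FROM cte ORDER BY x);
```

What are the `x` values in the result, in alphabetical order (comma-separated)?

Base: (package, hops=0).
Iteration 1: edges from {package} -> (merge, hops=1), (release, hops=1), (test, hops=1), (verify, hops=1).
Iteration 2: edges from {merge,release,test,verify} -> (fetch, hops=2), (sign, hops=2).
Iteration 3: no outgoing edges from {fetch,sign}; recursion stops.

fetch, merge, package, release, sign, test, verify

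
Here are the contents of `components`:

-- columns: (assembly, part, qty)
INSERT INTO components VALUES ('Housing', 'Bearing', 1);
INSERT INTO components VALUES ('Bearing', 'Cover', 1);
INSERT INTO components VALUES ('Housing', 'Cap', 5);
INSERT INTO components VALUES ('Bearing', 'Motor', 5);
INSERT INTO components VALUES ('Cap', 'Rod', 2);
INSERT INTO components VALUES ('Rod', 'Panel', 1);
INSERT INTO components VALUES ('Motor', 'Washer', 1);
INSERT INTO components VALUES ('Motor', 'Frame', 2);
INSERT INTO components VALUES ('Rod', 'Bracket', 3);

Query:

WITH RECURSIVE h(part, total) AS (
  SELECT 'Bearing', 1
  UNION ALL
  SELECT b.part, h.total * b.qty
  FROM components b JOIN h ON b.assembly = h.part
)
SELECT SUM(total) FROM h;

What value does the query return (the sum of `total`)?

Base: (Bearing, total=1).
Iteration 1: components of {Bearing} -> Cover = 1*1 = 1, Motor = 1*5 = 5.
Iteration 2: components of {Cover,Motor} -> Frame = 5*2 = 10, Washer = 5*1 = 5.
Iteration 3: no further components; recursion stops.
SUM(total) = 1 + 1 + 5 + 5 + 10 = 22.

22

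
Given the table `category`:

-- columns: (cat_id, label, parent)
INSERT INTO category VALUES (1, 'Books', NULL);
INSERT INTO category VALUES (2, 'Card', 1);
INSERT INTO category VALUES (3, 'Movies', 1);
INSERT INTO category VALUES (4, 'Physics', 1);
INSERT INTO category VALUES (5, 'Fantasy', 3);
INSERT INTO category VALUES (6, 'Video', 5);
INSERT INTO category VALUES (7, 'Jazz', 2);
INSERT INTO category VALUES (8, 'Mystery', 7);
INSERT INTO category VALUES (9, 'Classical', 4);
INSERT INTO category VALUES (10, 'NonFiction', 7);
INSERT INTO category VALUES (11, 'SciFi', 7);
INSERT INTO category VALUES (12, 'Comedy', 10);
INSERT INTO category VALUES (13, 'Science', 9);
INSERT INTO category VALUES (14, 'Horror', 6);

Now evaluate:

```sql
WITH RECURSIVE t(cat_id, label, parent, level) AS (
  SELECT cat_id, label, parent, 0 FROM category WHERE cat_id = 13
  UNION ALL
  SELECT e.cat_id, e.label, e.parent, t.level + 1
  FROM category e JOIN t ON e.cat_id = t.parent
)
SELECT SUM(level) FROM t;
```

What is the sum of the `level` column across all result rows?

Base: cat_id=13 (Science), parent=9, level 0.
Iteration 1: join on cat_id=9 -> Classical (id 9, parent=4, level 1).
Iteration 2: join on cat_id=4 -> Physics (id 4, parent=1, level 2).
Iteration 3: join on cat_id=1 -> Books (id 1, parent=NULL, level 3).
Iteration 4: parent is NULL; no match; recursion stops.
SUM(level) = 0 + 1 + 2 + 3 = 6.

6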